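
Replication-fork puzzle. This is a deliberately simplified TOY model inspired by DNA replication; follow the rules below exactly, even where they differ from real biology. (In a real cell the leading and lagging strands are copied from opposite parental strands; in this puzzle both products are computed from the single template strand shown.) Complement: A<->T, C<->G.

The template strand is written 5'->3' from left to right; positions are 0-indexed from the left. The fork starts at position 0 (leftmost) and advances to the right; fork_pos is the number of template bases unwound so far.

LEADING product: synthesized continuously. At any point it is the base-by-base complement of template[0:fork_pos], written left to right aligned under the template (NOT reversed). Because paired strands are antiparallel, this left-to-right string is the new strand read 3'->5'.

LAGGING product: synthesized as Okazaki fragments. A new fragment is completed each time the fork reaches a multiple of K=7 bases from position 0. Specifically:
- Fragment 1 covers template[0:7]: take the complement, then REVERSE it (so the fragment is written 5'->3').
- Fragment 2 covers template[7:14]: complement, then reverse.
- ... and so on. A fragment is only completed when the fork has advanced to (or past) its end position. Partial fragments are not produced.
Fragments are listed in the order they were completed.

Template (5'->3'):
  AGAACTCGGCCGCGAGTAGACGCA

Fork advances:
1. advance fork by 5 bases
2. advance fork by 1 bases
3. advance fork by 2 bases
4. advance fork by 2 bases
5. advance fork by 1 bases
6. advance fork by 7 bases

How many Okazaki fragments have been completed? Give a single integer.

Step 1: advance 5 -> fork_pos = 0 + 5 = 5. Next multiple of 7 is 7 (not reached); still 0 fragment(s).
Step 2: advance 1 -> fork_pos = 5 + 1 = 6. Next multiple of 7 is 7 (not reached); still 0 fragment(s).
Step 3: advance 2 -> fork_pos = 6 + 2 = 8. Reached multiple(s) of 7: 7 -> fragment 1 completed (1 total).
Step 4: advance 2 -> fork_pos = 8 + 2 = 10. Next multiple of 7 is 14 (not reached); still 1 fragment(s).
Step 5: advance 1 -> fork_pos = 10 + 1 = 11. Next multiple of 7 is 14 (not reached); still 1 fragment(s).
Step 6: advance 7 -> fork_pos = 11 + 7 = 18. Reached multiple(s) of 7: 14 -> fragment 2 completed (2 total).
Check: final fork_pos = 18; the multiples of 7 that are <= 18 are 7..14 -> 18 // 7 = 2 completed fragment(s).

Answer: 2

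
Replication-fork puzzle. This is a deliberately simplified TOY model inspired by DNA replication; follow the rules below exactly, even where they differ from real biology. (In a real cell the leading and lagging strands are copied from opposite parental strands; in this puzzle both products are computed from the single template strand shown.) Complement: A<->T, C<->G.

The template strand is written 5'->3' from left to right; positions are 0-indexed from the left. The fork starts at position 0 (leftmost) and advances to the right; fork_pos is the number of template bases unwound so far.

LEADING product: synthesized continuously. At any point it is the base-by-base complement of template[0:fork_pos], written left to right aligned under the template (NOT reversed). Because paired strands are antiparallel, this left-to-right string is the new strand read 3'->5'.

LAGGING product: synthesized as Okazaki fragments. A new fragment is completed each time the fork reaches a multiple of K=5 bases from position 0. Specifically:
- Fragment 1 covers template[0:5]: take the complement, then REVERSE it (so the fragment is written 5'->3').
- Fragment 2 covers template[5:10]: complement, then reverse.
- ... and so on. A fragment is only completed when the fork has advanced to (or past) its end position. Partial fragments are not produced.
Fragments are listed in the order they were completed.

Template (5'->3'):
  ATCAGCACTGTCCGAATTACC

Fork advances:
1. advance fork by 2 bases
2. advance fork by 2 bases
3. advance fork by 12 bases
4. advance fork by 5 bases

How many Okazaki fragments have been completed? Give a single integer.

Step 1: advance 2 -> fork_pos = 0 + 2 = 2. Next multiple of 5 is 5 (not reached); still 0 fragment(s).
Step 2: advance 2 -> fork_pos = 2 + 2 = 4. Next multiple of 5 is 5 (not reached); still 0 fragment(s).
Step 3: advance 12 -> fork_pos = 4 + 12 = 16. Reached multiple(s) of 5: 5, 10, 15 -> fragments 1-3 completed (3 total).
Step 4: advance 5 -> fork_pos = 16 + 5 = 21. Reached multiple(s) of 5: 20 -> fragment 4 completed (4 total).
Check: final fork_pos = 21; the multiples of 5 that are <= 21 are 5..20 -> 21 // 5 = 4 completed fragment(s).

Answer: 4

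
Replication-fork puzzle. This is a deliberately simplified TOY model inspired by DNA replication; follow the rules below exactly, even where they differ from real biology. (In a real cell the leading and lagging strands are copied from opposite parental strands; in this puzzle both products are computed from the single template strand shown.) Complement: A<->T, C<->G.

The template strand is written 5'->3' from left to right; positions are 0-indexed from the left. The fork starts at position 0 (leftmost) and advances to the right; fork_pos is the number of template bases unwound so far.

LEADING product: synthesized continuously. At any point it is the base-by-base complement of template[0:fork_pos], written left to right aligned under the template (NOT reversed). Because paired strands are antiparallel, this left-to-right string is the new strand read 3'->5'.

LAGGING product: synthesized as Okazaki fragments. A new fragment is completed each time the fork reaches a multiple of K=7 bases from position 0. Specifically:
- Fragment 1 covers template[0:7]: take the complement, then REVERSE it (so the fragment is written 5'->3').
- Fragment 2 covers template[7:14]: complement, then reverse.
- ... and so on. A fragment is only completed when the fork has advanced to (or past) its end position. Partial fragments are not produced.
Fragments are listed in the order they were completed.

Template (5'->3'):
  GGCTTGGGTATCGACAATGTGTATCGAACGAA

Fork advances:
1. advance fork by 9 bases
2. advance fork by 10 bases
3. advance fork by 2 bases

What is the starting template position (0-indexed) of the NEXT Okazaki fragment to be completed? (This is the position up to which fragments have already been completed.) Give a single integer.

Answer: 21

Derivation:
Step 1: advance 9 -> fork_pos = 0 + 9 = 9. Reached multiple(s) of 7: 7 -> fragment 1 completed (1 total).
Step 2: advance 10 -> fork_pos = 9 + 10 = 19. Reached multiple(s) of 7: 14 -> fragment 2 completed (2 total).
Step 3: advance 2 -> fork_pos = 19 + 2 = 21. Reached multiple(s) of 7: 21 -> fragment 3 completed (3 total).
3 fragment(s) completed, covering template[0:21] (3 x 7 = 21). The next fragment, fragment 4, covers template[21:28], so it starts at position 21.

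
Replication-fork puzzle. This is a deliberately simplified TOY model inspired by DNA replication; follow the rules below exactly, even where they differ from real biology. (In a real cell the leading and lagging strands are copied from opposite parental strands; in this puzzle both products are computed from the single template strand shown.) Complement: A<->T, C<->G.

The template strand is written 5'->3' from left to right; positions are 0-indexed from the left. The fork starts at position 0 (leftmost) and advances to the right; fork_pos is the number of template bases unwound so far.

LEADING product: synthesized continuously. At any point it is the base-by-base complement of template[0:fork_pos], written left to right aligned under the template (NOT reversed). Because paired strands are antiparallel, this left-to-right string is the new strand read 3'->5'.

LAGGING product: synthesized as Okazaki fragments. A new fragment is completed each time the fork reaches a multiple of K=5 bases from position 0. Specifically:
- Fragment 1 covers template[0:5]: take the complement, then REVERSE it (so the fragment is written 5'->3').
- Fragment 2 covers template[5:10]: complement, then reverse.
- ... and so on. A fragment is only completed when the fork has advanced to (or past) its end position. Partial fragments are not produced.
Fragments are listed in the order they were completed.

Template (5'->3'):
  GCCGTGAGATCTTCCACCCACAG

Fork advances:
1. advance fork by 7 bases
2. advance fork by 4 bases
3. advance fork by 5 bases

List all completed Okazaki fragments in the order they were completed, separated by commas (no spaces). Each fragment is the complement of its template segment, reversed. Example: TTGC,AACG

Step 1: advance 7 -> fork_pos = 0 + 7 = 7. Reached multiple(s) of 5: 5 -> fragment 1 completed (1 total).
Step 2: advance 4 -> fork_pos = 7 + 4 = 11. Reached multiple(s) of 5: 10 -> fragment 2 completed (2 total).
Step 3: advance 5 -> fork_pos = 11 + 5 = 16. Reached multiple(s) of 5: 15 -> fragment 3 completed (3 total).
Final fork_pos = 16, so 3 fragment(s) are complete. Build each: template segment -> complement -> reverse.
Fragment 1: template[0:5] = GCCGT -> complement CGGCA -> reversed ACGGC
Fragment 2: template[5:10] = GAGAT -> complement CTCTA -> reversed ATCTC
Fragment 3: template[10:15] = CTTCC -> complement GAAGG -> reversed GGAAG

Answer: ACGGC,ATCTC,GGAAG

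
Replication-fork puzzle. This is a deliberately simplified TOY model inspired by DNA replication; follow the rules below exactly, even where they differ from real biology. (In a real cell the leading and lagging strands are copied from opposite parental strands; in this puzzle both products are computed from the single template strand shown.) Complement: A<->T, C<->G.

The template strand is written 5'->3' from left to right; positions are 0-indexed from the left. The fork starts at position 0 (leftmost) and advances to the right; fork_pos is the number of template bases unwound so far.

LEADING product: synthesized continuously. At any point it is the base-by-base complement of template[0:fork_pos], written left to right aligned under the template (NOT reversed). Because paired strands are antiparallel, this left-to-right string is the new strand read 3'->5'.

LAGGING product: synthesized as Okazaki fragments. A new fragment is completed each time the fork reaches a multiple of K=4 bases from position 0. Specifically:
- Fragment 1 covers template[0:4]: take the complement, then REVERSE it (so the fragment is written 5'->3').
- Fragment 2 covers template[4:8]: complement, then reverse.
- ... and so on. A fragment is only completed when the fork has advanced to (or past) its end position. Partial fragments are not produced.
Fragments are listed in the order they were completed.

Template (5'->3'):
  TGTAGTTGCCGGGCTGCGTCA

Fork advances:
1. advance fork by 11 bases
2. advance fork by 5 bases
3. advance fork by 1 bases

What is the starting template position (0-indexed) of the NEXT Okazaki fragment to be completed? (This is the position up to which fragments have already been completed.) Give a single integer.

Answer: 16

Derivation:
Step 1: advance 11 -> fork_pos = 0 + 11 = 11. Reached multiple(s) of 4: 4, 8 -> fragments 1-2 completed (2 total).
Step 2: advance 5 -> fork_pos = 11 + 5 = 16. Reached multiple(s) of 4: 12, 16 -> fragments 3-4 completed (4 total).
Step 3: advance 1 -> fork_pos = 16 + 1 = 17. Next multiple of 4 is 20 (not reached); still 4 fragment(s).
4 fragment(s) completed, covering template[0:16] (4 x 4 = 16). The next fragment, fragment 5, covers template[16:20], so it starts at position 16.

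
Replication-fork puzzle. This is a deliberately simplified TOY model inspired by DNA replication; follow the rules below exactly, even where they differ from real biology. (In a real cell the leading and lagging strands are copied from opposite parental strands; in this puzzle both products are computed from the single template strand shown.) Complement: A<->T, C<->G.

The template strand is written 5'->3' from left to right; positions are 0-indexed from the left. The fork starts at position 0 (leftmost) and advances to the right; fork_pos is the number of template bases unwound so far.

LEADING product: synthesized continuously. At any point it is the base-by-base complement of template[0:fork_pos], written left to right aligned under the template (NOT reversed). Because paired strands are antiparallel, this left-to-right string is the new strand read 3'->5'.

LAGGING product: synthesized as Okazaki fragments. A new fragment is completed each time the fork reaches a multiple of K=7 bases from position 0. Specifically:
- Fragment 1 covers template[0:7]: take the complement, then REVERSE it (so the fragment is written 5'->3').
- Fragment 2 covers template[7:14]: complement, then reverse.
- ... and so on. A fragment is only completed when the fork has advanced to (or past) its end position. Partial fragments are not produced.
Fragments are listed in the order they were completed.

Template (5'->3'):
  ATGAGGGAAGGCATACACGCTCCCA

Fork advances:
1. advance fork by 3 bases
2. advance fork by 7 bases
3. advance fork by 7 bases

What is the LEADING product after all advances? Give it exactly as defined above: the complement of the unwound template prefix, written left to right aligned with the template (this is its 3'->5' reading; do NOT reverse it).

Step 1: advance 3 -> fork_pos = 0 + 3 = 3.
Step 2: advance 7 -> fork_pos = 3 + 7 = 10.
Step 3: advance 7 -> fork_pos = 10 + 7 = 17.
Unwound prefix: template[0:17] = ATGAGGGAAGGCATACA
Complement it base by base (A<->T, C<->G), keeping left-to-right order:
  [0:5] ATGAG -> TACTC
  [5:10] GGAAG -> CCTTC
  [10:15] GCATA -> CGTAT
  [15:17] CA -> GT
Concatenate: TACTCCCTTCCGTATGT (length 17; written aligned with the template, i.e. 3'->5').

Answer: TACTCCCTTCCGTATGT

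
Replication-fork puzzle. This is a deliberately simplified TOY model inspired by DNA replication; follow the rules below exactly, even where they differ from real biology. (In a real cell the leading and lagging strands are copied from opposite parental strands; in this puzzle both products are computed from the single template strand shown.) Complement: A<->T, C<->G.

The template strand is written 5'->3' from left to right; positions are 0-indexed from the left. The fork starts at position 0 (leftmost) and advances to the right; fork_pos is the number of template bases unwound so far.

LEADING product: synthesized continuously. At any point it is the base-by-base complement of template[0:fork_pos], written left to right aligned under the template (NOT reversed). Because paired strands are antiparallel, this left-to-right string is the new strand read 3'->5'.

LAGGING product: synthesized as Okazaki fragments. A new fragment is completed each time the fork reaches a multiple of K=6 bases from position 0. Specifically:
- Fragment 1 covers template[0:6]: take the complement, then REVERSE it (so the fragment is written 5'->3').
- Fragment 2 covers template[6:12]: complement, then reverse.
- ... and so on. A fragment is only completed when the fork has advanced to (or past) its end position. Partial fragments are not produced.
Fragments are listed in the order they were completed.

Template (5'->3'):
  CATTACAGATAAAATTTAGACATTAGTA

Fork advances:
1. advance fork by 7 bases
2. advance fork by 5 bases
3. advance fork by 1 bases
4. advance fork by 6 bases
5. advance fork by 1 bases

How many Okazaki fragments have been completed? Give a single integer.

Step 1: advance 7 -> fork_pos = 0 + 7 = 7. Reached multiple(s) of 6: 6 -> fragment 1 completed (1 total).
Step 2: advance 5 -> fork_pos = 7 + 5 = 12. Reached multiple(s) of 6: 12 -> fragment 2 completed (2 total).
Step 3: advance 1 -> fork_pos = 12 + 1 = 13. Next multiple of 6 is 18 (not reached); still 2 fragment(s).
Step 4: advance 6 -> fork_pos = 13 + 6 = 19. Reached multiple(s) of 6: 18 -> fragment 3 completed (3 total).
Step 5: advance 1 -> fork_pos = 19 + 1 = 20. Next multiple of 6 is 24 (not reached); still 3 fragment(s).
Check: final fork_pos = 20; the multiples of 6 that are <= 20 are 6..18 -> 20 // 6 = 3 completed fragment(s).

Answer: 3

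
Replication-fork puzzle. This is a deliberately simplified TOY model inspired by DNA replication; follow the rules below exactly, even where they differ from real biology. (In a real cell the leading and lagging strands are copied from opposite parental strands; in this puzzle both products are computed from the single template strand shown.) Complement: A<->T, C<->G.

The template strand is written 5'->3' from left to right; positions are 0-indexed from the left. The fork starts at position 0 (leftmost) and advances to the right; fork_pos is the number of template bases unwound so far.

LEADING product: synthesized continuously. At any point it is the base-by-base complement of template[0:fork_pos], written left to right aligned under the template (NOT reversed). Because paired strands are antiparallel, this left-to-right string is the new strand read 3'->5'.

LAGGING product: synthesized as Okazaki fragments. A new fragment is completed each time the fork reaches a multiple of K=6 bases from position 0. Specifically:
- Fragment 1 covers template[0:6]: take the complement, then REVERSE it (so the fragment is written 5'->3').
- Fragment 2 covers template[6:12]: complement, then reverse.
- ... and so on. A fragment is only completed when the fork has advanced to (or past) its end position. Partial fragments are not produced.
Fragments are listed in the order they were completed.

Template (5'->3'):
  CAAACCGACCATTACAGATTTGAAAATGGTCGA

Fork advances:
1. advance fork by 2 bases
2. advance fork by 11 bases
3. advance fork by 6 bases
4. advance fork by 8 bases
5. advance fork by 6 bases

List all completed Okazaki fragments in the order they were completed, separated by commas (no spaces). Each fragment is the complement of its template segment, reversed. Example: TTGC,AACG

Answer: GGTTTG,ATGGTC,TCTGTA,TTCAAA,ACCATT

Derivation:
Step 1: advance 2 -> fork_pos = 0 + 2 = 2. Next multiple of 6 is 6 (not reached); still 0 fragment(s).
Step 2: advance 11 -> fork_pos = 2 + 11 = 13. Reached multiple(s) of 6: 6, 12 -> fragments 1-2 completed (2 total).
Step 3: advance 6 -> fork_pos = 13 + 6 = 19. Reached multiple(s) of 6: 18 -> fragment 3 completed (3 total).
Step 4: advance 8 -> fork_pos = 19 + 8 = 27. Reached multiple(s) of 6: 24 -> fragment 4 completed (4 total).
Step 5: advance 6 -> fork_pos = 27 + 6 = 33. Reached multiple(s) of 6: 30 -> fragment 5 completed (5 total).
Final fork_pos = 33, so 5 fragment(s) are complete. Build each: template segment -> complement -> reverse.
Fragment 1: template[0:6] = CAAACC -> complement GTTTGG -> reversed GGTTTG
Fragment 2: template[6:12] = GACCAT -> complement CTGGTA -> reversed ATGGTC
Fragment 3: template[12:18] = TACAGA -> complement ATGTCT -> reversed TCTGTA
Fragment 4: template[18:24] = TTTGAA -> complement AAACTT -> reversed TTCAAA
Fragment 5: template[24:30] = AATGGT -> complement TTACCA -> reversed ACCATT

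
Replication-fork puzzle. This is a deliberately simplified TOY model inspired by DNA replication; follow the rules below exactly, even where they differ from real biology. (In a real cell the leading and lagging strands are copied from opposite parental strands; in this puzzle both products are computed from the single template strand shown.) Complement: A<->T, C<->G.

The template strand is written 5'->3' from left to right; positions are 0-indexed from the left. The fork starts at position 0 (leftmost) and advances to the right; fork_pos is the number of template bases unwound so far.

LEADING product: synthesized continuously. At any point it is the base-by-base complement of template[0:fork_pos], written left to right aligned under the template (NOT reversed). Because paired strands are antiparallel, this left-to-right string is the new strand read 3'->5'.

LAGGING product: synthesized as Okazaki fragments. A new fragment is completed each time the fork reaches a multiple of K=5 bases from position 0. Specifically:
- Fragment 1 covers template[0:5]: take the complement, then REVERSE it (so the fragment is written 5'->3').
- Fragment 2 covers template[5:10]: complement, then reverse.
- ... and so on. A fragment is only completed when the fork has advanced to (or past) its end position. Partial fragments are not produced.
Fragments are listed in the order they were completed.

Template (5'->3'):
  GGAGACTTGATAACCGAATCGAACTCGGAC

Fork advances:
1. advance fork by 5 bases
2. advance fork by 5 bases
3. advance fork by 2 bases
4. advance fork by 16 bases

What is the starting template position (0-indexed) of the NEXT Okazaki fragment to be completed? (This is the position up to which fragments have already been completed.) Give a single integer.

Answer: 25

Derivation:
Step 1: advance 5 -> fork_pos = 0 + 5 = 5. Reached multiple(s) of 5: 5 -> fragment 1 completed (1 total).
Step 2: advance 5 -> fork_pos = 5 + 5 = 10. Reached multiple(s) of 5: 10 -> fragment 2 completed (2 total).
Step 3: advance 2 -> fork_pos = 10 + 2 = 12. Next multiple of 5 is 15 (not reached); still 2 fragment(s).
Step 4: advance 16 -> fork_pos = 12 + 16 = 28. Reached multiple(s) of 5: 15, 20, 25 -> fragments 3-5 completed (5 total).
5 fragment(s) completed, covering template[0:25] (5 x 5 = 25). The next fragment, fragment 6, covers template[25:30], so it starts at position 25.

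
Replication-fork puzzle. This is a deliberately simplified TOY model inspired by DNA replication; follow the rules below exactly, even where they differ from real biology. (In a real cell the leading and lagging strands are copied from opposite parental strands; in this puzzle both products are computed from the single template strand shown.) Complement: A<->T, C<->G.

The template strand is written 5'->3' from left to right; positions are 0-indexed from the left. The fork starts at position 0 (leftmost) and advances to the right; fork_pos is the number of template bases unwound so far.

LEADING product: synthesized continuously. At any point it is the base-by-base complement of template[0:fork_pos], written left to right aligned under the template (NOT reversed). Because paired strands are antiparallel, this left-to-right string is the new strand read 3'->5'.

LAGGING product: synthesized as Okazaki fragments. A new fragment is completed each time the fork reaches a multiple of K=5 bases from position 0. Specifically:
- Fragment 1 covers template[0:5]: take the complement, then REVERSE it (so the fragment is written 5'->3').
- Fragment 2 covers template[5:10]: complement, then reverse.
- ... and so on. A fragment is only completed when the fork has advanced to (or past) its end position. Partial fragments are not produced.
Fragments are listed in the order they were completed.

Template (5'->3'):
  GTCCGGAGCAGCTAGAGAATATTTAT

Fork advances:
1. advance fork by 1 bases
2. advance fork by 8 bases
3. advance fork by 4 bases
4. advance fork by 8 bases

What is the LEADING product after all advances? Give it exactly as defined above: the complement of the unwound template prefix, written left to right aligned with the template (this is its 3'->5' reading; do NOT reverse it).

Answer: CAGGCCTCGTCGATCTCTTAT

Derivation:
Step 1: advance 1 -> fork_pos = 0 + 1 = 1.
Step 2: advance 8 -> fork_pos = 1 + 8 = 9.
Step 3: advance 4 -> fork_pos = 9 + 4 = 13.
Step 4: advance 8 -> fork_pos = 13 + 8 = 21.
Unwound prefix: template[0:21] = GTCCGGAGCAGCTAGAGAATA
Complement it base by base (A<->T, C<->G), keeping left-to-right order:
  [0:5] GTCCG -> CAGGC
  [5:10] GAGCA -> CTCGT
  [10:15] GCTAG -> CGATC
  [15:20] AGAAT -> TCTTA
  [20:21] A -> T
Concatenate: CAGGCCTCGTCGATCTCTTAT (length 21; written aligned with the template, i.e. 3'->5').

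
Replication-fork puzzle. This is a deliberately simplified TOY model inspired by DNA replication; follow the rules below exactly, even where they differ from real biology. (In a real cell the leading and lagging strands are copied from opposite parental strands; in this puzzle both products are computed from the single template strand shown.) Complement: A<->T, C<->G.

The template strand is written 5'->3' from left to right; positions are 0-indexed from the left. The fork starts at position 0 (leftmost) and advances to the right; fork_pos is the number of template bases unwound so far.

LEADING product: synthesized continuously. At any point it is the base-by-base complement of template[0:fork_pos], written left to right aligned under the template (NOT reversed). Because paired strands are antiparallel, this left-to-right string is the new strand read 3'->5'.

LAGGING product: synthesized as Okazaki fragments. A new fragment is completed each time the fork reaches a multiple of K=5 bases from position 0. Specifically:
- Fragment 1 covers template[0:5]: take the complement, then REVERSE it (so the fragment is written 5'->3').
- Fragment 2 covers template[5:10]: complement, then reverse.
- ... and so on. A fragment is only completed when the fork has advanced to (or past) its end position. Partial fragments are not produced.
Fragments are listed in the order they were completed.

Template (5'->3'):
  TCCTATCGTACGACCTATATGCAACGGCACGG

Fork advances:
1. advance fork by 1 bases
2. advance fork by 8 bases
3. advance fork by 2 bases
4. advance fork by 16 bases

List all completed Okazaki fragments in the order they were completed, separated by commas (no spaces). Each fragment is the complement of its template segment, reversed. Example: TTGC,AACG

Step 1: advance 1 -> fork_pos = 0 + 1 = 1. Next multiple of 5 is 5 (not reached); still 0 fragment(s).
Step 2: advance 8 -> fork_pos = 1 + 8 = 9. Reached multiple(s) of 5: 5 -> fragment 1 completed (1 total).
Step 3: advance 2 -> fork_pos = 9 + 2 = 11. Reached multiple(s) of 5: 10 -> fragment 2 completed (2 total).
Step 4: advance 16 -> fork_pos = 11 + 16 = 27. Reached multiple(s) of 5: 15, 20, 25 -> fragments 3-5 completed (5 total).
Final fork_pos = 27, so 5 fragment(s) are complete. Build each: template segment -> complement -> reverse.
Fragment 1: template[0:5] = TCCTA -> complement AGGAT -> reversed TAGGA
Fragment 2: template[5:10] = TCGTA -> complement AGCAT -> reversed TACGA
Fragment 3: template[10:15] = CGACC -> complement GCTGG -> reversed GGTCG
Fragment 4: template[15:20] = TATAT -> complement ATATA -> reversed ATATA
Fragment 5: template[20:25] = GCAAC -> complement CGTTG -> reversed GTTGC

Answer: TAGGA,TACGA,GGTCG,ATATA,GTTGC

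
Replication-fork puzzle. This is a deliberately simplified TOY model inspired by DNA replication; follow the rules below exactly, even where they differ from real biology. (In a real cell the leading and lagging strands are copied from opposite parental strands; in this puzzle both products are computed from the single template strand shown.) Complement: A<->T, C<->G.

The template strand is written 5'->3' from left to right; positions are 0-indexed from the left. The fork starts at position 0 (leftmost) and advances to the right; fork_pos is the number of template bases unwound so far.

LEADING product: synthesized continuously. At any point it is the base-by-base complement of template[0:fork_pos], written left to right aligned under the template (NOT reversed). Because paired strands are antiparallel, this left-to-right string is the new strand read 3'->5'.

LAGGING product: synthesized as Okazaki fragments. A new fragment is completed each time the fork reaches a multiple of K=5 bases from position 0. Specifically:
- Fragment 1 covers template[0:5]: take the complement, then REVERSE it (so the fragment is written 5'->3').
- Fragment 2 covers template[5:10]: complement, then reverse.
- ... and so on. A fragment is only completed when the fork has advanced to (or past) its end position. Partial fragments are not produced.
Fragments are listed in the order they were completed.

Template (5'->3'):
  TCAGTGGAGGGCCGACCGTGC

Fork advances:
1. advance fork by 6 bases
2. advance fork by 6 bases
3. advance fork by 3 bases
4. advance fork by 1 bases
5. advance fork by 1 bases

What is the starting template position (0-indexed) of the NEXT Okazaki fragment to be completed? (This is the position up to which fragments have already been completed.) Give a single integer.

Answer: 15

Derivation:
Step 1: advance 6 -> fork_pos = 0 + 6 = 6. Reached multiple(s) of 5: 5 -> fragment 1 completed (1 total).
Step 2: advance 6 -> fork_pos = 6 + 6 = 12. Reached multiple(s) of 5: 10 -> fragment 2 completed (2 total).
Step 3: advance 3 -> fork_pos = 12 + 3 = 15. Reached multiple(s) of 5: 15 -> fragment 3 completed (3 total).
Step 4: advance 1 -> fork_pos = 15 + 1 = 16. Next multiple of 5 is 20 (not reached); still 3 fragment(s).
Step 5: advance 1 -> fork_pos = 16 + 1 = 17. Next multiple of 5 is 20 (not reached); still 3 fragment(s).
3 fragment(s) completed, covering template[0:15] (3 x 5 = 15). The next fragment, fragment 4, covers template[15:20], so it starts at position 15.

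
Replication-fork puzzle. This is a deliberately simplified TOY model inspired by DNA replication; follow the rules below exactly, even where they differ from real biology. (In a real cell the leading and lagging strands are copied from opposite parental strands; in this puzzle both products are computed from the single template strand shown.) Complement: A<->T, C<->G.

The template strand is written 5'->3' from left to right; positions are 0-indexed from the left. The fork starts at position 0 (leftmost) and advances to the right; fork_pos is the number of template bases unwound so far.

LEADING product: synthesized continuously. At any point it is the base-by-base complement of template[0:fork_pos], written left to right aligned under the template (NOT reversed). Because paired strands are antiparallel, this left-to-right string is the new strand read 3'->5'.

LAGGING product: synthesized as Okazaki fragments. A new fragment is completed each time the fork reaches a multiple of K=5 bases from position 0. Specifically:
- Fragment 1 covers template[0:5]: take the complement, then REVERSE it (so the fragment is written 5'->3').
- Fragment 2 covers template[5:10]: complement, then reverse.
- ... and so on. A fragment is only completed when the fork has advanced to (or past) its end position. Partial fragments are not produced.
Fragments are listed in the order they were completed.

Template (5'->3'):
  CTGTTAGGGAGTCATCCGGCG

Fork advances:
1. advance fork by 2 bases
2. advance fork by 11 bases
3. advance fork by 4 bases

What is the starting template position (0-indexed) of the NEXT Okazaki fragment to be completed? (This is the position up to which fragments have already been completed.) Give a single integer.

Answer: 15

Derivation:
Step 1: advance 2 -> fork_pos = 0 + 2 = 2. Next multiple of 5 is 5 (not reached); still 0 fragment(s).
Step 2: advance 11 -> fork_pos = 2 + 11 = 13. Reached multiple(s) of 5: 5, 10 -> fragments 1-2 completed (2 total).
Step 3: advance 4 -> fork_pos = 13 + 4 = 17. Reached multiple(s) of 5: 15 -> fragment 3 completed (3 total).
3 fragment(s) completed, covering template[0:15] (3 x 5 = 15). The next fragment, fragment 4, covers template[15:20], so it starts at position 15.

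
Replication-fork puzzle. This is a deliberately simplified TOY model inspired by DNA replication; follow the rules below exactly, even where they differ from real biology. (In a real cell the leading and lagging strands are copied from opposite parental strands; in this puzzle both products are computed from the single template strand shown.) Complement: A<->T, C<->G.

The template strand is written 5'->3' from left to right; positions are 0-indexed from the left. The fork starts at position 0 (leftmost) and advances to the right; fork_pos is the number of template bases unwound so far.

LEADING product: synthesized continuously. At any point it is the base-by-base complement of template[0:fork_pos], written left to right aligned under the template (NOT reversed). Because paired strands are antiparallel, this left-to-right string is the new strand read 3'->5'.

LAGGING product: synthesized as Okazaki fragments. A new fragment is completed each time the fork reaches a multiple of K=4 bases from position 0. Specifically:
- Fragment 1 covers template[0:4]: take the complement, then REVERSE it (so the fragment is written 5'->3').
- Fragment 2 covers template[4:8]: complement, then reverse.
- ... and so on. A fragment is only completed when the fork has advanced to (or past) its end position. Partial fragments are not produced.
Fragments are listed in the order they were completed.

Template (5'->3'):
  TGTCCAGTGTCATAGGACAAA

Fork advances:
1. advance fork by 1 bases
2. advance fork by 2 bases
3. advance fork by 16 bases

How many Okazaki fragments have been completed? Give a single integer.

Answer: 4

Derivation:
Step 1: advance 1 -> fork_pos = 0 + 1 = 1. Next multiple of 4 is 4 (not reached); still 0 fragment(s).
Step 2: advance 2 -> fork_pos = 1 + 2 = 3. Next multiple of 4 is 4 (not reached); still 0 fragment(s).
Step 3: advance 16 -> fork_pos = 3 + 16 = 19. Reached multiple(s) of 4: 4, 8, 12, 16 -> fragments 1-4 completed (4 total).
Check: final fork_pos = 19; the multiples of 4 that are <= 19 are 4..16 -> 19 // 4 = 4 completed fragment(s).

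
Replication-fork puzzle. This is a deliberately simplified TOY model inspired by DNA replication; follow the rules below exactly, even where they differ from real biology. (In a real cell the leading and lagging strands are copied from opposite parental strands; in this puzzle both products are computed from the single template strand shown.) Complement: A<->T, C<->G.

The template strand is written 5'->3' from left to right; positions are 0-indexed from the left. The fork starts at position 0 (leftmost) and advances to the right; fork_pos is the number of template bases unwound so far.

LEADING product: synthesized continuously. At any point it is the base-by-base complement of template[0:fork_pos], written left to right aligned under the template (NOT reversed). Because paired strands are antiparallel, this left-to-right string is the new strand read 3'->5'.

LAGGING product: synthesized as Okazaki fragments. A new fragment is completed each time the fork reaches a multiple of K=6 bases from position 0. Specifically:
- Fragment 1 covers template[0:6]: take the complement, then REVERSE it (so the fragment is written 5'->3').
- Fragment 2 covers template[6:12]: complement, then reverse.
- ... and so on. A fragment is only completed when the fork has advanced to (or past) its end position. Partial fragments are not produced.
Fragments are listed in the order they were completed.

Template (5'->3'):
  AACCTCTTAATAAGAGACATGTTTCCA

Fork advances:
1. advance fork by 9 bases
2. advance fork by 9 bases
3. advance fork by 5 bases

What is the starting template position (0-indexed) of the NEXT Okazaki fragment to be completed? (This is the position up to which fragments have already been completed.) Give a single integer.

Step 1: advance 9 -> fork_pos = 0 + 9 = 9. Reached multiple(s) of 6: 6 -> fragment 1 completed (1 total).
Step 2: advance 9 -> fork_pos = 9 + 9 = 18. Reached multiple(s) of 6: 12, 18 -> fragments 2-3 completed (3 total).
Step 3: advance 5 -> fork_pos = 18 + 5 = 23. Next multiple of 6 is 24 (not reached); still 3 fragment(s).
3 fragment(s) completed, covering template[0:18] (3 x 6 = 18). The next fragment, fragment 4, covers template[18:24], so it starts at position 18.

Answer: 18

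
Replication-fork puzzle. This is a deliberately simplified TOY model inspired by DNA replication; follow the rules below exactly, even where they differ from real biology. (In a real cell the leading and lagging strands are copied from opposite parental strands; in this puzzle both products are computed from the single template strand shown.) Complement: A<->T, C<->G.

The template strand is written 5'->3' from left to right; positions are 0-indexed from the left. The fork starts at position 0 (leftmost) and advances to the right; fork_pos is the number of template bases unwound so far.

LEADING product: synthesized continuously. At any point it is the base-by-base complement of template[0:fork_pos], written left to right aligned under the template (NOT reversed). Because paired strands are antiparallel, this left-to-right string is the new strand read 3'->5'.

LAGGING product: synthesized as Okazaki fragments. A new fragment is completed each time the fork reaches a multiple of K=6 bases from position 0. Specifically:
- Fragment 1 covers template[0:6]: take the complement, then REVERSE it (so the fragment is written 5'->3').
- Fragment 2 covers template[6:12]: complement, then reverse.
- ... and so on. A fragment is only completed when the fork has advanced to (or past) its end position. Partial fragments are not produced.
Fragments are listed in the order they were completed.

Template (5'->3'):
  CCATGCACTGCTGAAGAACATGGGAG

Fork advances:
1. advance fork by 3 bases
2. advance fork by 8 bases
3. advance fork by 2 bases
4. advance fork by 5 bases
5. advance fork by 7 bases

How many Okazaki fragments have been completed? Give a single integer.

Step 1: advance 3 -> fork_pos = 0 + 3 = 3. Next multiple of 6 is 6 (not reached); still 0 fragment(s).
Step 2: advance 8 -> fork_pos = 3 + 8 = 11. Reached multiple(s) of 6: 6 -> fragment 1 completed (1 total).
Step 3: advance 2 -> fork_pos = 11 + 2 = 13. Reached multiple(s) of 6: 12 -> fragment 2 completed (2 total).
Step 4: advance 5 -> fork_pos = 13 + 5 = 18. Reached multiple(s) of 6: 18 -> fragment 3 completed (3 total).
Step 5: advance 7 -> fork_pos = 18 + 7 = 25. Reached multiple(s) of 6: 24 -> fragment 4 completed (4 total).
Check: final fork_pos = 25; the multiples of 6 that are <= 25 are 6..24 -> 25 // 6 = 4 completed fragment(s).

Answer: 4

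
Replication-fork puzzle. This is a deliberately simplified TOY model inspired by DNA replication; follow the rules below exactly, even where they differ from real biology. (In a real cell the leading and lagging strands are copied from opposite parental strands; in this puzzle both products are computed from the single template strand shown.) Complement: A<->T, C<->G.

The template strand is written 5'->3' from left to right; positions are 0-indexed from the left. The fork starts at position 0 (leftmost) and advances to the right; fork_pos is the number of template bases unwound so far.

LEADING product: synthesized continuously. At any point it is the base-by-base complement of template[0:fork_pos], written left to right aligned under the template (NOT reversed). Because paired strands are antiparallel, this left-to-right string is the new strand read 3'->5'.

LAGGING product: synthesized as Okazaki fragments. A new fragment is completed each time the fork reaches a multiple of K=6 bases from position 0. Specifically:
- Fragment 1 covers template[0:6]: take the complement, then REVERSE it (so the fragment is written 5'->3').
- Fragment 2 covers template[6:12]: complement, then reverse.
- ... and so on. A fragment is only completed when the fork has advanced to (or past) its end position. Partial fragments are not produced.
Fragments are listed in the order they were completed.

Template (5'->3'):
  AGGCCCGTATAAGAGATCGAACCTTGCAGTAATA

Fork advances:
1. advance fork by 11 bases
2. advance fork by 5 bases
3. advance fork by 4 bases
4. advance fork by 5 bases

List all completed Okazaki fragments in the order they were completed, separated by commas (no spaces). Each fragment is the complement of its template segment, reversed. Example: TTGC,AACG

Answer: GGGCCT,TTATAC,GATCTC,AGGTTC

Derivation:
Step 1: advance 11 -> fork_pos = 0 + 11 = 11. Reached multiple(s) of 6: 6 -> fragment 1 completed (1 total).
Step 2: advance 5 -> fork_pos = 11 + 5 = 16. Reached multiple(s) of 6: 12 -> fragment 2 completed (2 total).
Step 3: advance 4 -> fork_pos = 16 + 4 = 20. Reached multiple(s) of 6: 18 -> fragment 3 completed (3 total).
Step 4: advance 5 -> fork_pos = 20 + 5 = 25. Reached multiple(s) of 6: 24 -> fragment 4 completed (4 total).
Final fork_pos = 25, so 4 fragment(s) are complete. Build each: template segment -> complement -> reverse.
Fragment 1: template[0:6] = AGGCCC -> complement TCCGGG -> reversed GGGCCT
Fragment 2: template[6:12] = GTATAA -> complement CATATT -> reversed TTATAC
Fragment 3: template[12:18] = GAGATC -> complement CTCTAG -> reversed GATCTC
Fragment 4: template[18:24] = GAACCT -> complement CTTGGA -> reversed AGGTTC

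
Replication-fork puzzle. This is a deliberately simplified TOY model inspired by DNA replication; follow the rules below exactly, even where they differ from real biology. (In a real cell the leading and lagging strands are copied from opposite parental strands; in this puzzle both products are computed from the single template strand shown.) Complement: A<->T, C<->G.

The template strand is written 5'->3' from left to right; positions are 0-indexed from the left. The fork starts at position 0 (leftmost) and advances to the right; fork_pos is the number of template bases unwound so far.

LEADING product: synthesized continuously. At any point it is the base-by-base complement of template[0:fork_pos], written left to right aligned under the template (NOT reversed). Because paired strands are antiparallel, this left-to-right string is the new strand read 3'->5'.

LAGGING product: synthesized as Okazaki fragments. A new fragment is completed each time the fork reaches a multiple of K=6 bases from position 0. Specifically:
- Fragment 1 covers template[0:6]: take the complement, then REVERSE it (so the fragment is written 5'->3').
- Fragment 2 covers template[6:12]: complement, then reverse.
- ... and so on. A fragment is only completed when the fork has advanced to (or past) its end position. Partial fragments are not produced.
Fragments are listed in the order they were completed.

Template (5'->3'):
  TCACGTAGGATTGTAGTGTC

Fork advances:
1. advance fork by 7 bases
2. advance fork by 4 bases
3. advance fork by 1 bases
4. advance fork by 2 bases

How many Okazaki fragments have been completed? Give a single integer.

Step 1: advance 7 -> fork_pos = 0 + 7 = 7. Reached multiple(s) of 6: 6 -> fragment 1 completed (1 total).
Step 2: advance 4 -> fork_pos = 7 + 4 = 11. Next multiple of 6 is 12 (not reached); still 1 fragment(s).
Step 3: advance 1 -> fork_pos = 11 + 1 = 12. Reached multiple(s) of 6: 12 -> fragment 2 completed (2 total).
Step 4: advance 2 -> fork_pos = 12 + 2 = 14. Next multiple of 6 is 18 (not reached); still 2 fragment(s).
Check: final fork_pos = 14; the multiples of 6 that are <= 14 are 6..12 -> 14 // 6 = 2 completed fragment(s).

Answer: 2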